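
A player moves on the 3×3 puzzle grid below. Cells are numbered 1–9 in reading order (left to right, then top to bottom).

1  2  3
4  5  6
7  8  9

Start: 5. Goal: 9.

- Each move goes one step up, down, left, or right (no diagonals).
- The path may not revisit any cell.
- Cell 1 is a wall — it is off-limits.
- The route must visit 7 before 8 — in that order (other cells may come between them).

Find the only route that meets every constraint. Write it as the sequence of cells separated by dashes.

5 - 4 - 7 - 8 - 9

The waypoints must appear in the order 7, 8, with no cell reused.
Route from 5: left 1 to 4, down 1 to 7, right 2 to 9 — 4 moves in all.
Check: order respected (7 at step 2, 8 at step 3).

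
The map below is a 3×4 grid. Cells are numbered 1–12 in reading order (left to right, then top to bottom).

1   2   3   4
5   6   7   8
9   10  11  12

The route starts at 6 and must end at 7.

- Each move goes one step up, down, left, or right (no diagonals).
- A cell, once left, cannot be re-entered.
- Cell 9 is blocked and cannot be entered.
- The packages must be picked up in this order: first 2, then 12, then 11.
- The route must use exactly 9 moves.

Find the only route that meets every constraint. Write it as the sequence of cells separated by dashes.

The waypoints must appear in the order 2, 12, 11, with no cell reused.
Route from 6: left to 5, up to 1, 3× right (reaching 4), 2× down (reaching 12), left to 11, up to 7 — 9 moves in all.
Check: order respected (2 at step 3, 12 at step 7, 11 at step 8); 9 moves as required.

6 - 5 - 1 - 2 - 3 - 4 - 8 - 12 - 11 - 7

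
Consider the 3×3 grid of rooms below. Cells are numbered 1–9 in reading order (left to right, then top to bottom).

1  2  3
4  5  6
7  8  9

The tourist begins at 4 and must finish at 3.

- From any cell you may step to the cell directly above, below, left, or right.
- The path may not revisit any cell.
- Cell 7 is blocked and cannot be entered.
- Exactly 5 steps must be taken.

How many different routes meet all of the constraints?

Need simple routes of exactly 5 moves from 4 to 3 (Manhattan distance 3, so 1 moves are spent on a detour and 1 undoing it).
Enumerating: 4 1 2 5 6 3 | 4 5 8 9 6 3.
That gives 2 routes.

2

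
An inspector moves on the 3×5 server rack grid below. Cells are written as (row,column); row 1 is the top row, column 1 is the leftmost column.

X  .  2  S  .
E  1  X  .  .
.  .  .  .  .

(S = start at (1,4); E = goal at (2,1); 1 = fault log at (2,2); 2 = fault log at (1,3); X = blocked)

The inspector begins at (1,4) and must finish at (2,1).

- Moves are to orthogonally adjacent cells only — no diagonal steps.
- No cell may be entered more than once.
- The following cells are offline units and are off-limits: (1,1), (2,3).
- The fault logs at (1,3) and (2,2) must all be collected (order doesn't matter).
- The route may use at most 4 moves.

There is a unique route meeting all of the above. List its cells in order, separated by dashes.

(1,4) - (1,3) - (1,2) - (2,2) - (2,1)

The 4-move cap with required stops at (1,3), (2,2) leaves no slack for detours.
Route from (1,4): 2× left (reaching (1,2)), down to (2,2), left to (2,1) — 4 moves in all.
Check: all required cells visited; 4 ≤ 4 moves.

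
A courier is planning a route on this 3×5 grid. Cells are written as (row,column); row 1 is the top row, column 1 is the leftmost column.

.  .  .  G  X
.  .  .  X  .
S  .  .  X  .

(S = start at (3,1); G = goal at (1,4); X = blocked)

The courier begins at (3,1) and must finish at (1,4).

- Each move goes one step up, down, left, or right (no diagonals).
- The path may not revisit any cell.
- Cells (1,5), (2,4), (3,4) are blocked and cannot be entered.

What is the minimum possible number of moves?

5

The Manhattan distance from (3,1) to (1,4) is |3−1| + |1−4| = 5, so at least 5 moves are needed.
A route of 5 moves achieves this: (3,1) → (2,1) → (1,1) → (1,2) → (1,3) → (1,4).
Since 5 matches the lower bound, it is optimal.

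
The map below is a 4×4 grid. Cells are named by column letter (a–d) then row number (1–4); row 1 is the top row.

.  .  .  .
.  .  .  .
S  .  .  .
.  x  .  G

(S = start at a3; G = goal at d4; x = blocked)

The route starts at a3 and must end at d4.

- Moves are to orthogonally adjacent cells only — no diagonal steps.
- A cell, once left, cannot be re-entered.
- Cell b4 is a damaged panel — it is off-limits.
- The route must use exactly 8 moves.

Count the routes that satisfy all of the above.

Need simple routes of exactly 8 moves from a3 to d4 (Manhattan distance 4, so 2 moves are spent on a detour and 2 undoing it).
Branch systematically from the start, pruning whenever the remaining move budget drops below the Manhattan distance to d4 or differs from it in parity. Grouping the completions by first move — via a2: 16; via b3: 7 (no valid completion starts via a4) — and summing: 16 + 7 = 23.
That gives 23 routes.

23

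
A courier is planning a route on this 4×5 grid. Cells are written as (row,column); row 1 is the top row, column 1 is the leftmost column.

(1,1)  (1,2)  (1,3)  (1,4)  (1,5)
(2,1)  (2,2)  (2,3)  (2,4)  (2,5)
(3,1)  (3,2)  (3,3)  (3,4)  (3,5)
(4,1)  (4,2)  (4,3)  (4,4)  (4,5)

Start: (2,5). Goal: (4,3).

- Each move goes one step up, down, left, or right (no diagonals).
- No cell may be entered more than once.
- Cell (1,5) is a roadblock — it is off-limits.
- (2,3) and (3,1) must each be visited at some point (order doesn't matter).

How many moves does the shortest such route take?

Any route passes through (2,3) and (3,1) in some order between (2,5) and (4,3). Summing Manhattan distances along each leg and taking the cheapest ordering ((2,5) → (2,3) → (3,1) → (4,3)) gives a lower bound of 2 + 3 + 3 = 8 moves.
A route of 8 moves achieves this: (2,5) → (2,4) → (2,3) → (3,3) → (3,2) → (3,1) → (4,1) → (4,2) → (4,3).
Since 8 matches the lower bound, it is optimal.

8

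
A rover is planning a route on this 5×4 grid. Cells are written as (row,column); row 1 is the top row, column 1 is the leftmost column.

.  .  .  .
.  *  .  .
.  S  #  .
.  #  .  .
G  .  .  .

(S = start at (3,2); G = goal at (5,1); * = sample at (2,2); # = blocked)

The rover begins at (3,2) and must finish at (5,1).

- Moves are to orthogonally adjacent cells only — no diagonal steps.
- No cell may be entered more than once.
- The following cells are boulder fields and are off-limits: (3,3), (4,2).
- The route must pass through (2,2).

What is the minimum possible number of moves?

Any route passes through (2,2) somewhere between (3,2) and (5,1). Summing Manhattan distances along the two legs ((3,2) → (2,2) → (5,1)) gives a lower bound of 1 + 4 = 5 moves.
A route of 5 moves achieves this: (3,2) → (2,2) → (2,1) → (3,1) → (4,1) → (5,1).
Since 5 matches the lower bound, it is optimal.

5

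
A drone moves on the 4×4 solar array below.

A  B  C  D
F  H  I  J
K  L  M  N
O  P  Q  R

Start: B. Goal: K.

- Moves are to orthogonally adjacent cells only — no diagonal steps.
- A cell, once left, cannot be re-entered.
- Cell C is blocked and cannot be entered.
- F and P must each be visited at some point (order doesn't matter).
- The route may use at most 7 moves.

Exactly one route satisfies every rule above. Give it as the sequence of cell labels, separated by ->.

B -> A -> F -> H -> L -> P -> O -> K

The 7-move cap with required stops at F, P leaves no slack for detours.
Route from B: left to A, down to F, right to H, 2× down (reaching P), left to O, up to K — 7 moves in all.
Check: all required cells visited; 7 ≤ 7 moves.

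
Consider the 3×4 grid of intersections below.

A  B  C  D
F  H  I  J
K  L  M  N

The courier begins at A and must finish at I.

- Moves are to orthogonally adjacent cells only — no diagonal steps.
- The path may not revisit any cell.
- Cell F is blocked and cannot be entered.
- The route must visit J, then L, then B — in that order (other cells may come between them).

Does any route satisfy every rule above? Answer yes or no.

no

Ignoring the required order, 3 revisit-free routes from A to I pass through all of J, L, and B; the waypoint orders that occur are B → L → J (2); B → J → L (1) — never J → L → B.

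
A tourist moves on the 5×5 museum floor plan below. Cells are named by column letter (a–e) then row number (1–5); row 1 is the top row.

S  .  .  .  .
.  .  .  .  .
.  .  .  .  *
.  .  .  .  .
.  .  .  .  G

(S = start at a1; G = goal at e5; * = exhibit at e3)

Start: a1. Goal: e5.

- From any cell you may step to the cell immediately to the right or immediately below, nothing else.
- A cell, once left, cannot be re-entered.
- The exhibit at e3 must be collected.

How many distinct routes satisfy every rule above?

A right/down-only route from a1 to e5 makes exactly 4 down-moves and 4 right-moves in some order.
With no other constraints that would be C(8,4) = 70 routes.
Split at e3 and multiply the segment counts: a1→e3: 15; e3→e5: 1; product = 15.
That gives 15 routes.

15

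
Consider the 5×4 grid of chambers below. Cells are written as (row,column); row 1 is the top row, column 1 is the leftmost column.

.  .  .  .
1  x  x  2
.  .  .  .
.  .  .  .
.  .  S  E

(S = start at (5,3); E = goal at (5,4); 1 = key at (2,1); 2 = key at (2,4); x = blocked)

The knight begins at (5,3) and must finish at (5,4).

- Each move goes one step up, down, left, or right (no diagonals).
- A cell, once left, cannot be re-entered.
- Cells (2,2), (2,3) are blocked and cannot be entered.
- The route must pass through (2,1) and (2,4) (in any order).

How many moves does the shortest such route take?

13

Any route passes through (2,1) and (2,4) in some order between (5,3) and (5,4). Summing Manhattan distances along each leg and taking the cheapest ordering ((5,3) → (2,1) → (2,4) → (5,4)) gives a lower bound of 5 + 3 + 3 = 11 moves.
That bound ignores the blocked cells. Measuring each leg by the fewest moves that actually steer around them ((5,3)→(2,1): 5; (2,1)→(2,4): 5; (2,4)→(5,4): 3) raises the lower bound to 13.
A route of 13 moves exists: (5,3) → (4,3) → (3,3) → (3,2) → (3,1) → (2,1) → (1,1) → (1,2) → (1,3) → (1,4) → (2,4) → (3,4) → (4,4) → (5,4).
Since 13 matches that lower bound, it is optimal.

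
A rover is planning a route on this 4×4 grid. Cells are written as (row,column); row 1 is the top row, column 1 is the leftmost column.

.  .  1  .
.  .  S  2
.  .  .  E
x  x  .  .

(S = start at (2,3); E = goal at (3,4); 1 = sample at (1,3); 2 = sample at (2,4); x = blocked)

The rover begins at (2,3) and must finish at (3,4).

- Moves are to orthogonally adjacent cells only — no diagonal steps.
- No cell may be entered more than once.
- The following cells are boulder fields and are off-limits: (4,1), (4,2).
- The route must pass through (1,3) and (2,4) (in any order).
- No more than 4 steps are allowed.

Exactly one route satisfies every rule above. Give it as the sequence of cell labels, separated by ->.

(2,3) -> (1,3) -> (1,4) -> (2,4) -> (3,4)

Any route must reach (1,3) and (2,4) and still end at (3,4) within 4 moves, so the order of the required stops is forced.
Route from (2,3): up 1 to (1,3), right 1 to (1,4), down 2 to (3,4) — 4 moves in all.
Check: all required cells visited; 4 ≤ 4 moves.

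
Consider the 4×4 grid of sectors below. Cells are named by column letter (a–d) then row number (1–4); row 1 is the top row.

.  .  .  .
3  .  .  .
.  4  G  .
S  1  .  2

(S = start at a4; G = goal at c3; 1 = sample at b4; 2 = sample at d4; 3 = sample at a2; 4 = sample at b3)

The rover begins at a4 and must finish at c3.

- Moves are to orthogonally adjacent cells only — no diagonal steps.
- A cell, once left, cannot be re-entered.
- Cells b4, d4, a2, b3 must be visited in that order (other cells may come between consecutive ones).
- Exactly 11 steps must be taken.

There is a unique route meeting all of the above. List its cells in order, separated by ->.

The waypoints must appear in the order b4, d4, a2, b3, with no cell reused.
Route from a4: right 3 to d4, up 2 to d2, left 3 to a2, down 1 to a3, right 2 to c3 — 11 moves in all.
Check: order respected (1 at step 1, 2 at step 3, 3 at step 8, 4 at step 10); 11 moves as required.

a4 -> b4 -> c4 -> d4 -> d3 -> d2 -> c2 -> b2 -> a2 -> a3 -> b3 -> c3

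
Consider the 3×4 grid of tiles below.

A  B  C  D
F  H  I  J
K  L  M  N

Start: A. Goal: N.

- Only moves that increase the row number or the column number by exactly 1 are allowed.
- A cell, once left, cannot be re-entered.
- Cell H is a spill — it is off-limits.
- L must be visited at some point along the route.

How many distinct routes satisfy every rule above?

1

A right/down-only route from A to N makes exactly 2 down-moves and 3 right-moves in some order.
With no other constraints that would be C(5,2) = 10 routes.
Split at L and multiply the segment counts (each segment already excludes blocked cells): A→L: 1; L→N: 1; product = 1.
That gives 1 route.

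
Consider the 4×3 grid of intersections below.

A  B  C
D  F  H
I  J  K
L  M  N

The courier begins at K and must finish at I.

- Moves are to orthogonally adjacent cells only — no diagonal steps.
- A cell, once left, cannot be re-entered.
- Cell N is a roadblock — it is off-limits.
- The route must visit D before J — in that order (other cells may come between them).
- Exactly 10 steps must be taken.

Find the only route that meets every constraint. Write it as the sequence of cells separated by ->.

K -> H -> C -> B -> A -> D -> F -> J -> M -> L -> I

The waypoints must appear in the order D, J, with no cell reused.
Route from K: 2× up (reaching C), 2× left (reaching A), down to D, right to F, 2× down (reaching M), left to L, up to I — 10 moves in all.
Check: order respected (D at step 5, J at step 7); 10 moves as required.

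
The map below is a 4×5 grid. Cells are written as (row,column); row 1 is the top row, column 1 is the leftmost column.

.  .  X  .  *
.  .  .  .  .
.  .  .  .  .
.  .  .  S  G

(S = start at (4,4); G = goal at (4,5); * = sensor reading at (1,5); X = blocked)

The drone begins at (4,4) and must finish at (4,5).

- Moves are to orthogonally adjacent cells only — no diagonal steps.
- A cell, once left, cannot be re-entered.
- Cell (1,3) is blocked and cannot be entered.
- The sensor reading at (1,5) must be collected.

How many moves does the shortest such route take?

7

Any route passes through (1,5) somewhere between (4,4) and (4,5). Summing Manhattan distances along the two legs ((4,4) → (1,5) → (4,5)) gives a lower bound of 4 + 3 = 7 moves.
A route of 7 moves achieves this: (4,4) → (3,4) → (2,4) → (1,4) → (1,5) → (2,5) → (3,5) → (4,5).
Since 7 matches the lower bound, it is optimal.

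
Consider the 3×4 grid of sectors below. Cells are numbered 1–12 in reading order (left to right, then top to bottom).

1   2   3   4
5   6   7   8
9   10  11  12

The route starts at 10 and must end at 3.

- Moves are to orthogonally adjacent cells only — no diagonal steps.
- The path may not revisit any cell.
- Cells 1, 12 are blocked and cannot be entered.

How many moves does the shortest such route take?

3

The Manhattan distance from 10 to 3 is |3−1| + |2−3| = 3, so at least 3 moves are needed.
A route of 3 moves achieves this: 10 → 6 → 2 → 3.
Since 3 matches the lower bound, it is optimal.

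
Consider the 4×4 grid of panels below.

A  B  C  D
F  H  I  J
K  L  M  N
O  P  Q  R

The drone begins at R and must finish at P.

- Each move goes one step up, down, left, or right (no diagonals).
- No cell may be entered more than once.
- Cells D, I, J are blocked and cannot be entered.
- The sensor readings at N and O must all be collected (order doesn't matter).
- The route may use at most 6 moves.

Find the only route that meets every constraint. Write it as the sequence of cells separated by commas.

The budget equals the shortest possible length, so every move has to be on a shortest route through the required cells.
Route from R: up 1 to N, left 3 to K, down 1 to O, right 1 to P — 6 moves in all.
Check: all required cells visited; 6 ≤ 6 moves.

R, N, M, L, K, O, P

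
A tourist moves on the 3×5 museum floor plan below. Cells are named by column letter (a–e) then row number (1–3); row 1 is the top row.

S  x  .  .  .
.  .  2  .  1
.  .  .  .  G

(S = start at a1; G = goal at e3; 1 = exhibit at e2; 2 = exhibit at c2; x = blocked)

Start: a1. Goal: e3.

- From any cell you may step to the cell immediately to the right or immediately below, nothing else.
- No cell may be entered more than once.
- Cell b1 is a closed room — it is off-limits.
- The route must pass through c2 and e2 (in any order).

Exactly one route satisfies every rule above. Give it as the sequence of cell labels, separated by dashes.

a1 - a2 - b2 - c2 - d2 - e2 - e3

Moves only go right or down, so the column and row indices never decrease.
Route from a1: down 1 to a2, right 4 to e2, down 1 to e3 — 6 moves in all.
Check: all required cells visited.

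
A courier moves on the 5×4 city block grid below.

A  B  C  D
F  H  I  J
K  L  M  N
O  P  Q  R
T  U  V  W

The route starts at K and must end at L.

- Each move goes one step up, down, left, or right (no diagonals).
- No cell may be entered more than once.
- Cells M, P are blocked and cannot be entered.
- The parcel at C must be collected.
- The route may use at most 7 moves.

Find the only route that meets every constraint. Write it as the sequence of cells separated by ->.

The 7-move cap with required stops at C leaves no slack for detours.
Route from K: up 2 to A, right 2 to C, down 1 to I, left 1 to H, down 1 to L — 7 moves in all.
Check: all required cells visited; 7 ≤ 7 moves.

K -> F -> A -> B -> C -> I -> H -> L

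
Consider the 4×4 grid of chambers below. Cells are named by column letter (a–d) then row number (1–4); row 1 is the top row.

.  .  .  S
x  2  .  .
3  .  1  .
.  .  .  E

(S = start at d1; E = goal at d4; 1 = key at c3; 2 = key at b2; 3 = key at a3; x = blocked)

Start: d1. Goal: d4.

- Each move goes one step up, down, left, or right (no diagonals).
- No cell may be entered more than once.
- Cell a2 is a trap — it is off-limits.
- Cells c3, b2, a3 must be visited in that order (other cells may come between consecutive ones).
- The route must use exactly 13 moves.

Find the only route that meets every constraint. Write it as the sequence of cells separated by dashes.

The waypoints must appear in the order c3, b2, a3, with no cell reused.
Route from d1: 2× down (reaching d3), left to c3, 2× up (reaching c1), left to b1, 2× down (reaching b3), left to a3, down to a4, 3× right (reaching d4) — 13 moves in all.
Check: order respected (1 at step 3, 2 at step 7, 3 at step 9); 13 moves as required.

d1 - d2 - d3 - c3 - c2 - c1 - b1 - b2 - b3 - a3 - a4 - b4 - c4 - d4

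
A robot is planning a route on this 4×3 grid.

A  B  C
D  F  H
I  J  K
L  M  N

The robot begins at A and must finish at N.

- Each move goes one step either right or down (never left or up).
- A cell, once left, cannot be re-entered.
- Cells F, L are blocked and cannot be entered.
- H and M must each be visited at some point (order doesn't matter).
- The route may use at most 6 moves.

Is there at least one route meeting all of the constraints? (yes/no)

M is below but to the left of H: going H → M would need a leftward move and M → H an upward move, so no right/down-only route can visit both required cells.

no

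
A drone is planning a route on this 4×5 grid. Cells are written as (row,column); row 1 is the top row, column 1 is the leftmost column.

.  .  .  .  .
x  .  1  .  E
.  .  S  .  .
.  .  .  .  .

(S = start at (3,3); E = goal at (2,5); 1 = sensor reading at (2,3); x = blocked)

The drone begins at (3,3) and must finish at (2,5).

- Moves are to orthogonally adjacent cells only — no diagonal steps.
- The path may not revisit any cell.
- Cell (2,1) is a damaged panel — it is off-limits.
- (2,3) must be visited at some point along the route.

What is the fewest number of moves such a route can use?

3

Any route passes through (2,3) somewhere between (3,3) and (2,5). Summing Manhattan distances along the two legs ((3,3) → (2,3) → (2,5)) gives a lower bound of 1 + 2 = 3 moves.
A route of 3 moves achieves this: (3,3) → (2,3) → (2,4) → (2,5).
Since 3 matches the lower bound, it is optimal.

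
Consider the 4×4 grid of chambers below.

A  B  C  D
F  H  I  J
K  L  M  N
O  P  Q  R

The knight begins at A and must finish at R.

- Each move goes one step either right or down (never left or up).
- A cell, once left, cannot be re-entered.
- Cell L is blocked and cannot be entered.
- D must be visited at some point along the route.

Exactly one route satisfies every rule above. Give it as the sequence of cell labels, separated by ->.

Moves only go right or down, so the column and row indices never decrease.
Route from A: right 3 to D, down 3 to R — 6 moves in all.
Check: all required cells visited.

A -> B -> C -> D -> J -> N -> R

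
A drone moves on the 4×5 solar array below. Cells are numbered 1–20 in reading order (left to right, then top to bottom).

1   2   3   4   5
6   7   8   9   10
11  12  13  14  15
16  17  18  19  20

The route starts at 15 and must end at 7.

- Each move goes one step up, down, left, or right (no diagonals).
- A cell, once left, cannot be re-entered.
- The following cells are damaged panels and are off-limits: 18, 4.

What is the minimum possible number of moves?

4

The Manhattan distance from 15 to 7 is |3−2| + |5−2| = 4, so at least 4 moves are needed.
A route of 4 moves achieves this: 15 → 10 → 9 → 8 → 7.
Since 4 matches the lower bound, it is optimal.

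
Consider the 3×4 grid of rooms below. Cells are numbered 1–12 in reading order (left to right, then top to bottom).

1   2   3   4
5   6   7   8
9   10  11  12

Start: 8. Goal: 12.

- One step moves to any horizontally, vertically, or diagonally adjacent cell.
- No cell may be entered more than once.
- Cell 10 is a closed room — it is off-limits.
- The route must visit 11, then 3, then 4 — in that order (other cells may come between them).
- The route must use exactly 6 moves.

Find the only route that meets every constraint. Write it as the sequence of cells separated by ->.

8 -> 11 -> 6 -> 3 -> 4 -> 7 -> 12

The waypoints must appear in the order 11, 3, 4, with no cell reused.
Route from 8: down-left to 11, up-left to 6, up-right to 3, right to 4, down-left to 7, down-right to 12 — 6 moves in all.
Check: order respected (11 at step 1, 3 at step 3, 4 at step 4); 6 moves as required.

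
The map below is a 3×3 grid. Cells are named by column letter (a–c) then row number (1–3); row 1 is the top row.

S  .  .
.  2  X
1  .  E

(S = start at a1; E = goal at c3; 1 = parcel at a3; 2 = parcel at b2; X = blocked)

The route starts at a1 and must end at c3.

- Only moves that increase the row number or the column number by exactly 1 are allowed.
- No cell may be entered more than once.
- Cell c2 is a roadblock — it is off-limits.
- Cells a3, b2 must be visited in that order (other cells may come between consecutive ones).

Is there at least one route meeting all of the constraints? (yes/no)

b2 lies above a3, so going from a3 to b2 would need an upward move — but moves only go right/down, so a3 cannot be visited before b2.

no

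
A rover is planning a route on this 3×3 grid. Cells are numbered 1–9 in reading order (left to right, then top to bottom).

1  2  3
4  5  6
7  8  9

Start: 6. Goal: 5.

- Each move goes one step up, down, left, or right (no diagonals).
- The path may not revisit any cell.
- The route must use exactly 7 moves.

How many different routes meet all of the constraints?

Need simple routes of exactly 7 moves from 6 to 5 (Manhattan distance 1, so 3 moves are spent on a detour and 3 undoing it).
Enumerating: 6 3 2 1 4 7 8 5 | 6 9 8 7 4 1 2 5.
That gives 2 routes.

2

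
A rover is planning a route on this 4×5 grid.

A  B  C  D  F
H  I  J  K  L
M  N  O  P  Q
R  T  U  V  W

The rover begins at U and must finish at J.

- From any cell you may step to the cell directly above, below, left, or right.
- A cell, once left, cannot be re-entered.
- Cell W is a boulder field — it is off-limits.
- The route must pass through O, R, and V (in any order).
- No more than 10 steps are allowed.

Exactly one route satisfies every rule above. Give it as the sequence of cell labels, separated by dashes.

U - V - P - O - N - T - R - M - H - I - J

Any route must reach O, R, and V and still end at J within 10 moves, so the order of the required stops is forced.
Route from U: right to V, up to P, 2× left (reaching N), down to T, left to R, 2× up (reaching H), 2× right (reaching J) — 10 moves in all.
Check: all required cells visited; 10 ≤ 10 moves.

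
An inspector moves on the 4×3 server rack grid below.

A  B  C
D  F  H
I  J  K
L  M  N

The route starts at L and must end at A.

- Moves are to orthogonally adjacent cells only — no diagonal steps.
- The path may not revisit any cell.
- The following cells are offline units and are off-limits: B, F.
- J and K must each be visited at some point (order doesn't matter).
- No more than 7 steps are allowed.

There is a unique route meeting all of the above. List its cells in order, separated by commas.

L, M, N, K, J, I, D, A

The budget equals the shortest possible length, so every move has to be on a shortest route through the required cells.
Route from L: 2× right (reaching N), up to K, 2× left (reaching I), 2× up (reaching A) — 7 moves in all.
Check: all required cells visited; 7 ≤ 7 moves.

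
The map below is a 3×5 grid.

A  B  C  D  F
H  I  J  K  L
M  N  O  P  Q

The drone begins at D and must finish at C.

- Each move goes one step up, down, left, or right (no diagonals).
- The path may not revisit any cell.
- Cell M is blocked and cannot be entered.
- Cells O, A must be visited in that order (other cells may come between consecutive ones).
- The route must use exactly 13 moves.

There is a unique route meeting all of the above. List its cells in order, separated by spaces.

D F L Q P K J O N I H A B C

The waypoints must appear in the order O, A, with no cell reused.
Route from D: right 1 to F, down 2 to Q, left 1 to P, up 1 to K, left 1 to J, down 1 to O, left 1 to N, up 1 to I, left 1 to H, up 1 to A, right 2 to C — 13 moves in all.
Check: order respected (O at step 7, A at step 11); 13 moves as required.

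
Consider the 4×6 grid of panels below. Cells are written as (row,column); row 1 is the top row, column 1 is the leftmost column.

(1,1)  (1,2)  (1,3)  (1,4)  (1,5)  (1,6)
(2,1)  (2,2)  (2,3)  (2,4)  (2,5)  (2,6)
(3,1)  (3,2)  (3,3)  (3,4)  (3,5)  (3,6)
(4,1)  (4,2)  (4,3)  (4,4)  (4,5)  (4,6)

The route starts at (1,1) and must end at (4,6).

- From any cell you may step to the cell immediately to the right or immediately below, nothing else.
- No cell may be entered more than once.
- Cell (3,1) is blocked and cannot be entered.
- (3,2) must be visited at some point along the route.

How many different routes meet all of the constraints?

A right/down-only route from (1,1) to (4,6) makes exactly 3 down-moves and 5 right-moves in some order.
With no other constraints that would be C(8,3) = 56 routes.
Split at (3,2) and multiply the segment counts (each segment already excludes blocked cells): (1,1)→(3,2): 2; (3,2)→(4,6): 5; product = 10.
That gives 10 routes.

10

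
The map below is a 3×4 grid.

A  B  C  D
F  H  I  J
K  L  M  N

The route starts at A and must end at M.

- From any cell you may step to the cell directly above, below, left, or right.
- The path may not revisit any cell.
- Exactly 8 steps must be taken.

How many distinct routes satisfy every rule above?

Need simple routes of exactly 8 moves from A to M (Manhattan distance 4, so 2 moves are spent on a detour and 2 undoing it).
Branch systematically from the start, pruning whenever the remaining move budget drops below the Manhattan distance to M or differs from it in parity. Grouping the completions by first move — via F: 6; via B: 3 — and summing: 6 + 3 = 9.
That gives 9 routes.

9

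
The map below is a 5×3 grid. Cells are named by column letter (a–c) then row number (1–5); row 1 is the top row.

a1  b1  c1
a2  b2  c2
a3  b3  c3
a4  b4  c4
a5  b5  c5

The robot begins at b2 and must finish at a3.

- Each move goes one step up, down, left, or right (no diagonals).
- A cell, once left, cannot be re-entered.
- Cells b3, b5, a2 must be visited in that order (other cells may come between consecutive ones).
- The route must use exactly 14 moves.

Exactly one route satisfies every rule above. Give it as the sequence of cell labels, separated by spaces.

b2 b3 b4 a4 a5 b5 c5 c4 c3 c2 c1 b1 a1 a2 a3

The waypoints must appear in the order b3, b5, a2, with no cell reused.
Route from b2: 2× down (reaching b4), left to a4, down to a5, 2× right (reaching c5), 4× up (reaching c1), 2× left (reaching a1), 2× down (reaching a3) — 14 moves in all.
Check: order respected (b3 at step 1, b5 at step 5, a2 at step 13); 14 moves as required.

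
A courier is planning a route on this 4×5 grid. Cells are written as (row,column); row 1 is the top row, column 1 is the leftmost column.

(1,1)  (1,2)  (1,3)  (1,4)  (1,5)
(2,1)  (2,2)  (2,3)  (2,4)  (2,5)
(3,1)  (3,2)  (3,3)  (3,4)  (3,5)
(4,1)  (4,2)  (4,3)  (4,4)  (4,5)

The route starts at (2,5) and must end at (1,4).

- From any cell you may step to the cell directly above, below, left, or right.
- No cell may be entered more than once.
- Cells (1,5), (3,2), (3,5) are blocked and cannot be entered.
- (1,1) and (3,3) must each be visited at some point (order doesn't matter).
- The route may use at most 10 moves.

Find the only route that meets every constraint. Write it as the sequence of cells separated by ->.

(2,5) -> (2,4) -> (3,4) -> (3,3) -> (2,3) -> (2,2) -> (2,1) -> (1,1) -> (1,2) -> (1,3) -> (1,4)

The 10-move cap with required stops at (1,1), (3,3) leaves no slack for detours.
Route from (2,5): left to (2,4), down to (3,4), left to (3,3), up to (2,3), 2× left (reaching (2,1)), up to (1,1), 3× right (reaching (1,4)) — 10 moves in all.
Check: all required cells visited; 10 ≤ 10 moves.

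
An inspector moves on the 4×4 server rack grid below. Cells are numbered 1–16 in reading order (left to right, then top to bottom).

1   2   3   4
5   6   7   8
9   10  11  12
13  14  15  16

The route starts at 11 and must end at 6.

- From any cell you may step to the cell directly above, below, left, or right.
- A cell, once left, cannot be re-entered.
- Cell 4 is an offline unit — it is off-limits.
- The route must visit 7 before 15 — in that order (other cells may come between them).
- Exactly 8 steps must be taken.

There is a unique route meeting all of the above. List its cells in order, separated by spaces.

11 7 8 12 16 15 14 10 6

The waypoints must appear in the order 7, 15, with no cell reused.
Route from 11: up to 7, right to 8, 2× down (reaching 16), 2× left (reaching 14), 2× up (reaching 6) — 8 moves in all.
Check: order respected (7 at step 1, 15 at step 5); 8 moves as required.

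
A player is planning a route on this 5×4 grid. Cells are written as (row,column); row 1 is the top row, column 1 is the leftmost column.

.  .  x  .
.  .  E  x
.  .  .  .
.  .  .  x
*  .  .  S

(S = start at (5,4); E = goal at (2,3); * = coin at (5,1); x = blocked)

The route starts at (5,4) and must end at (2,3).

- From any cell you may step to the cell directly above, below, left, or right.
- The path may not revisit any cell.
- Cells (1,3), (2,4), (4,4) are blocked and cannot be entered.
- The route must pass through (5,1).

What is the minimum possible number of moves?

8

Any route passes through (5,1) somewhere between (5,4) and (2,3). Summing Manhattan distances along the two legs ((5,4) → (5,1) → (2,3)) gives a lower bound of 3 + 5 = 8 moves.
A route of 8 moves achieves this: (5,4) → (5,3) → (5,2) → (5,1) → (4,1) → (3,1) → (2,1) → (2,2) → (2,3).
Since 8 matches the lower bound, it is optimal.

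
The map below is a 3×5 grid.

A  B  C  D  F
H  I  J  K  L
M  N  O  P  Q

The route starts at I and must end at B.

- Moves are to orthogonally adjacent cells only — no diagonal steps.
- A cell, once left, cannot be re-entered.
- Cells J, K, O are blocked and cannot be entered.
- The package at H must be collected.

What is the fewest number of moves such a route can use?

3

Any route passes through H somewhere between I and B. Summing Manhattan distances along the two legs (I → H → B) gives a lower bound of 1 + 2 = 3 moves.
A route of 3 moves achieves this: I → H → A → B.
Since 3 matches the lower bound, it is optimal.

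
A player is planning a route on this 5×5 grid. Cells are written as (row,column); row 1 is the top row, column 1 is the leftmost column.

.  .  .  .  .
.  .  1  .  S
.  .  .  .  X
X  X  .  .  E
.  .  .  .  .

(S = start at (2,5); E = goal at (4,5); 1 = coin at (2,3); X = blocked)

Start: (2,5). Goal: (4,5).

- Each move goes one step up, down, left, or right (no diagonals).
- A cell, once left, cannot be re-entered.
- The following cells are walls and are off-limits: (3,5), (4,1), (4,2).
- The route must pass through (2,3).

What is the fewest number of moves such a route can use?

6

Any route passes through (2,3) somewhere between (2,5) and (4,5). Summing Manhattan distances along the two legs ((2,5) → (2,3) → (4,5)) gives a lower bound of 2 + 4 = 6 moves.
A route of 6 moves achieves this: (2,5) → (2,4) → (2,3) → (3,3) → (4,3) → (4,4) → (4,5).
Since 6 matches the lower bound, it is optimal.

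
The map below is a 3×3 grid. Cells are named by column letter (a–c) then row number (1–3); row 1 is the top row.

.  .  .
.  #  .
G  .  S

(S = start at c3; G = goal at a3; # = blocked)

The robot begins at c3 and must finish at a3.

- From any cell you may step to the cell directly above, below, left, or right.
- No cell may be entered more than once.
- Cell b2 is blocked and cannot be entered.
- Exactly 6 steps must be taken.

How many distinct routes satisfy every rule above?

1

Need simple routes of exactly 6 moves from c3 to a3 (Manhattan distance 2, so 2 moves are spent on a detour and 2 undoing it).
Enumerating: c3 c2 c1 b1 a1 a2 a3.
That gives 1 route.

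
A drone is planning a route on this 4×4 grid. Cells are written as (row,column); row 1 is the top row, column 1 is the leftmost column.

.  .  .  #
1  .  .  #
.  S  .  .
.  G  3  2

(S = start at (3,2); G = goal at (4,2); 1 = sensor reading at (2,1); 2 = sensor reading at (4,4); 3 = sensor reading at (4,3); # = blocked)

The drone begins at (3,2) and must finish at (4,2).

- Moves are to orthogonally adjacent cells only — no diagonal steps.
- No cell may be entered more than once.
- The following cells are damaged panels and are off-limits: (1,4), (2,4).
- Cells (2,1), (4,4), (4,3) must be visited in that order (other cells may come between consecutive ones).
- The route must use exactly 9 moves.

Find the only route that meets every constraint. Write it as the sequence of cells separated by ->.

(3,2) -> (3,1) -> (2,1) -> (2,2) -> (2,3) -> (3,3) -> (3,4) -> (4,4) -> (4,3) -> (4,2)

The waypoints must appear in the order (2,1), (4,4), (4,3), with no cell reused.
Route from (3,2): left 1 to (3,1), up 1 to (2,1), right 2 to (2,3), down 1 to (3,3), right 1 to (3,4), down 1 to (4,4), left 2 to (4,2) — 9 moves in all.
Check: order respected (1 at step 2, 2 at step 7, 3 at step 8); 9 moves as required.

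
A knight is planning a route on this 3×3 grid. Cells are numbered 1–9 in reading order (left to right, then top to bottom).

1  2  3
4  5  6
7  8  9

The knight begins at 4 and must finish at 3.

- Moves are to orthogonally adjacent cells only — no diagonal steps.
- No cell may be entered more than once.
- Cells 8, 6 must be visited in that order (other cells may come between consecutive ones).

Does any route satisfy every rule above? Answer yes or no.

One route that works: 4 → 7 → 8 → 5 → 6 → 3.

yes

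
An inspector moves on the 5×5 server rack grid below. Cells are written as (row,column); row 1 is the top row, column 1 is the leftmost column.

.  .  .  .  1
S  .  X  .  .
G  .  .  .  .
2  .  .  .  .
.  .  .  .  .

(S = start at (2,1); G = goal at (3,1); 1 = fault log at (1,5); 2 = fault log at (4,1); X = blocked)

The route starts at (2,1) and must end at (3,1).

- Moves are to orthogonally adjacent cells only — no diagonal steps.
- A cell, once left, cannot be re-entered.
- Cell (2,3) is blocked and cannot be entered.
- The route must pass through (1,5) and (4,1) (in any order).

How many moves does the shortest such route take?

Any route passes through (1,5) and (4,1) in some order between (2,1) and (3,1). Summing Manhattan distances along each leg and taking the cheapest ordering ((2,1) → (1,5) → (4,1) → (3,1)) gives a lower bound of 5 + 7 + 1 = 13 moves.
A route of 13 moves achieves this: (2,1) → (1,1) → (1,2) → (1,3) → (1,4) → (1,5) → (2,5) → (3,5) → (4,5) → (4,4) → (4,3) → (4,2) → (4,1) → (3,1).
Since 13 matches the lower bound, it is optimal.

13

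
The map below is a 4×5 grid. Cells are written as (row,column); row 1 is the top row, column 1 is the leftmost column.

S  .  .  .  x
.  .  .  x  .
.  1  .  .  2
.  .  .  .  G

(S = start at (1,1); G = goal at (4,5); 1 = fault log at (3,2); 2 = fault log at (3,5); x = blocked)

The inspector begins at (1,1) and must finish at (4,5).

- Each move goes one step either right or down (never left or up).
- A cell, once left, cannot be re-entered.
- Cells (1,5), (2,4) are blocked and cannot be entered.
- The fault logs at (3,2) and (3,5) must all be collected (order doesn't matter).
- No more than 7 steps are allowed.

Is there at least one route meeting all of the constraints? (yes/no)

One route that works: (1,1) → (2,1) → (3,1) → (3,2) → (3,3) → (3,4) → (3,5) → (4,5).

yes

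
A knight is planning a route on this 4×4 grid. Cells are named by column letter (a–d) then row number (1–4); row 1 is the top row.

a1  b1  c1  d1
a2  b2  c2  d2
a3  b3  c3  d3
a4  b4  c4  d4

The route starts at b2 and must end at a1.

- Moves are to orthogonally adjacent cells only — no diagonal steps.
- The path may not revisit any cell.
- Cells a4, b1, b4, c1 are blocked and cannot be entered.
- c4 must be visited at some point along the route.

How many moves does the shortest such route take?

10

Any route passes through c4 somewhere between b2 and a1. Summing Manhattan distances along the two legs (b2 → c4 → a1) gives a lower bound of 3 + 5 = 8 moves.
The shortest route satisfying every rule uses 10 moves: b2 → c2 → d2 → d3 → d4 → c4 → c3 → b3 → a3 → a2 → a1.
The bound of 8 isn't tight here; checking systematically, no route of length 8 through 9 satisfies every constraint, so 10 is the minimum.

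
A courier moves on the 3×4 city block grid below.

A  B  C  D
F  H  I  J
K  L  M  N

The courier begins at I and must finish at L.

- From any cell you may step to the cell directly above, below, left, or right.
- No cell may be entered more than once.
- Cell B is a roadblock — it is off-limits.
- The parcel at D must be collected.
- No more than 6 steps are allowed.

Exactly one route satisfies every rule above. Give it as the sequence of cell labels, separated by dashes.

I - C - D - J - N - M - L

The budget equals the shortest possible length, so every move has to be on a shortest route through the required cells.
Route from I: up 1 to C, right 1 to D, down 2 to N, left 2 to L — 6 moves in all.
Check: all required cells visited; 6 ≤ 6 moves.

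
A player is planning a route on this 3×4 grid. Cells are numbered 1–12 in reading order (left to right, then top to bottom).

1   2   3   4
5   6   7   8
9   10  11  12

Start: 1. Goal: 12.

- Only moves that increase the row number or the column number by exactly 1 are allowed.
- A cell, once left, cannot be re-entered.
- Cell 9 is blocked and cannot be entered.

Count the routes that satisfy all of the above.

A right/down-only route from 1 to 12 makes exactly 2 down-moves and 3 right-moves in some order.
With no other constraints that would be C(5,2) = 10 routes.
Subtract routes through each blocked cell (inclusion–exclusion for overlaps): − through 9: 1 → 9.
That gives 9 routes.

9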